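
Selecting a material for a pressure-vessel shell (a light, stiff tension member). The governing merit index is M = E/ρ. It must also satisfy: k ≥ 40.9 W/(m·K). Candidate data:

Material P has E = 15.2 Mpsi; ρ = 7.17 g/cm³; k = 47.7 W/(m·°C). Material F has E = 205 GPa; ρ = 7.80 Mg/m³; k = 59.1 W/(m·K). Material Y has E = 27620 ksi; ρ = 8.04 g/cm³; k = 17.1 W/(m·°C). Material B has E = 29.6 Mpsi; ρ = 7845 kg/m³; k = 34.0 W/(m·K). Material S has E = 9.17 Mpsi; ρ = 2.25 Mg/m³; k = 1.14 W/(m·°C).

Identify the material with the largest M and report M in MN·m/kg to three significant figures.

material F, M = 26.3 MN·m/kg

Screen on constraints: k ≥ 40.9 W/(m·K). Survivors: material P, material F.
Normalizing units and computing the index:
  material P: E = 104.8 GPa, ρ = 7170 kg/m³
  material F: E = 205.0 GPa, ρ = 7800 kg/m³
  material F: M = 26.3 MN·m/kg
  material P: M = 14.6 MN·m/kg
The maximum is for material F.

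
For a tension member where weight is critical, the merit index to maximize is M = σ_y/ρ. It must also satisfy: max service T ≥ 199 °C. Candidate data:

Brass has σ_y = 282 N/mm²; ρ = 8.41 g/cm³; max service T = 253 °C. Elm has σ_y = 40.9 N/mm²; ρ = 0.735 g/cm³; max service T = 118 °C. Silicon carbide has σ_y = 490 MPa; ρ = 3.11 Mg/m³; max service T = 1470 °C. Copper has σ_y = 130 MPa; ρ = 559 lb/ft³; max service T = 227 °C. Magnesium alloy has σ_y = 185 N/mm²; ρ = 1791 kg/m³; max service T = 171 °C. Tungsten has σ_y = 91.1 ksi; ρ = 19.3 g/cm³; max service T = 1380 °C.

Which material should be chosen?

Screen on constraints: max service T ≥ 199 °C. Survivors: brass, silicon carbide, copper, tungsten.
In SI units:
  brass: σ_y = 282.0 MPa, ρ = 8410 kg/m³
  silicon carbide: σ_y = 490.0 MPa, ρ = 3110 kg/m³
  copper: σ_y = 130.0 MPa, ρ = 8954 kg/m³
  tungsten: σ_y = 628.1 MPa, ρ = 19300 kg/m³
  silicon carbide: M = 158 kN·m/kg
  brass: M = 33.5 kN·m/kg
  tungsten: M = 32.5 kN·m/kg
  copper: M = 14.5 kN·m/kg
The maximum is for silicon carbide.

silicon carbide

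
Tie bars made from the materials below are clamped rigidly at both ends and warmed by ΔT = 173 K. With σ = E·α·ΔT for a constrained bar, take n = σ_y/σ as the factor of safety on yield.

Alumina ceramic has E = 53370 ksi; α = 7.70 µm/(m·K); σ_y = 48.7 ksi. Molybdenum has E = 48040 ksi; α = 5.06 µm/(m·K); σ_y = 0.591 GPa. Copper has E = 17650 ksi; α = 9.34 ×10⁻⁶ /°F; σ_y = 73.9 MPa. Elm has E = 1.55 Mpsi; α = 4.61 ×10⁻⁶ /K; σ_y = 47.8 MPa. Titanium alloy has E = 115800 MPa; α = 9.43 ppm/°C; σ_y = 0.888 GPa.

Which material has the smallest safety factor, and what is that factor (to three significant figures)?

Converting E to GPa, α to ×10⁻⁶/K, σ_y to MPa, then σ and n for each:
  alumina ceramic: E = 368.0, α = 7.70, σ_y = 335.8 → σ = 490 MPa, n = 0.685
  molybdenum: E = 331.2, α = 5.06, σ_y = 591.0 → σ = 290 MPa, n = 2.04
  copper: E = 121.7, α = 16.8, σ_y = 73.90 → σ = 354 MPa, n = 0.209
  elm: E = 10.69, α = 4.61, σ_y = 47.80 → σ = 8.52 MPa, n = 5.61
  titanium alloy: E = 115.8, α = 9.43, σ_y = 888.0 → σ = 189 MPa, n = 4.70
The minimum is copper at n = 0.209.

copper, n = 0.209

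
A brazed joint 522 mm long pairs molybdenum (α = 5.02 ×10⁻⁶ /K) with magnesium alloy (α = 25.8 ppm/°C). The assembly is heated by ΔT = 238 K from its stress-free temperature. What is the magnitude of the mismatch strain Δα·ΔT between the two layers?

Δα = |5.02 − 25.8|×10⁻⁶/K = 20.8×10⁻⁶/K.
Mismatch strain = Δα·ΔT = 20.8×10⁻⁶ × 238.0 = 4.95×10⁻³.

4.95×10⁻³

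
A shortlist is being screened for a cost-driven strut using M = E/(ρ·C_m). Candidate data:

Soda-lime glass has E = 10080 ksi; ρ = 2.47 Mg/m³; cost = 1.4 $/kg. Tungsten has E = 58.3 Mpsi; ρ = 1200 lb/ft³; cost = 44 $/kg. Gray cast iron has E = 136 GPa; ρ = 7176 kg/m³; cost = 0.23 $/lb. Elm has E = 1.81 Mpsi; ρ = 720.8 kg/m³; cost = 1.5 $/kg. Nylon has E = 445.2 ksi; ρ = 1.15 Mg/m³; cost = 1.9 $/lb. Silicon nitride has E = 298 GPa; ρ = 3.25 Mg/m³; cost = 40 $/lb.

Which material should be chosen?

gray cast iron

After converting to SI:
  soda-lime glass: E = 69.50 GPa, ρ = 2470 kg/m³, cost = 1.400 $/kg
  tungsten: E = 402.0 GPa, ρ = 19220 kg/m³, cost = 44.00 $/kg
  gray cast iron: E = 136.0 GPa, ρ = 7176 kg/m³, cost = 0.5071 $/kg
  elm: E = 12.48 GPa, ρ = 720.8 kg/m³, cost = 1.500 $/kg
  nylon: E = 3.070 GPa, ρ = 1150 kg/m³, cost = 4.189 $/kg
  silicon nitride: E = 298.0 GPa, ρ = 3250 kg/m³, cost = 88.18 $/kg
  gray cast iron: M = 37.4 MN·m per $
  soda-lime glass: M = 20.1 MN·m per $
  elm: M = 11.5 MN·m per $
  silicon nitride: M = 1.04 MN·m per $
  nylon: M = 0.637 MN·m per $
  tungsten: M = 0.475 MN·m per $
Gray cast iron ranks first.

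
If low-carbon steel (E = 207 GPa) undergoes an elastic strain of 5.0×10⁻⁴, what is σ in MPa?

104 MPa

σ = E·ε = 207000 MPa × 5.0×10⁻⁴ = 104 MPa.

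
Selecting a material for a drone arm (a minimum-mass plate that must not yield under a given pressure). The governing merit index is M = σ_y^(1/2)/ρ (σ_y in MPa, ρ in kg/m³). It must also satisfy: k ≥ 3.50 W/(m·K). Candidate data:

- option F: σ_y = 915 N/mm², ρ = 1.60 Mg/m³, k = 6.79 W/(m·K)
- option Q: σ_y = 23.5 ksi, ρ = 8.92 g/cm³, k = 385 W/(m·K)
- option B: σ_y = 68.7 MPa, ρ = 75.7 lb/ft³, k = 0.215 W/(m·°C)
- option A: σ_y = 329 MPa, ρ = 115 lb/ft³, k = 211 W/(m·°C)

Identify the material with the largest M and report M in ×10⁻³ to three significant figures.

Screen on constraints: k ≥ 3.50 W/(m·K). Survivors: option F, option Q, option A.
After converting to SI:
  option F: σ_y = 915.0 MPa, ρ = 1600 kg/m³
  option Q: σ_y = 162.0 MPa, ρ = 8920 kg/m³
  option A: σ_y = 329.0 MPa, ρ = 1842 kg/m³
  option F: M = 18.9×10⁻³
  option A: M = 9.85×10⁻³
  option Q: M = 1.43×10⁻³
Option F has the largest M.

option F, M = 18.9×10⁻³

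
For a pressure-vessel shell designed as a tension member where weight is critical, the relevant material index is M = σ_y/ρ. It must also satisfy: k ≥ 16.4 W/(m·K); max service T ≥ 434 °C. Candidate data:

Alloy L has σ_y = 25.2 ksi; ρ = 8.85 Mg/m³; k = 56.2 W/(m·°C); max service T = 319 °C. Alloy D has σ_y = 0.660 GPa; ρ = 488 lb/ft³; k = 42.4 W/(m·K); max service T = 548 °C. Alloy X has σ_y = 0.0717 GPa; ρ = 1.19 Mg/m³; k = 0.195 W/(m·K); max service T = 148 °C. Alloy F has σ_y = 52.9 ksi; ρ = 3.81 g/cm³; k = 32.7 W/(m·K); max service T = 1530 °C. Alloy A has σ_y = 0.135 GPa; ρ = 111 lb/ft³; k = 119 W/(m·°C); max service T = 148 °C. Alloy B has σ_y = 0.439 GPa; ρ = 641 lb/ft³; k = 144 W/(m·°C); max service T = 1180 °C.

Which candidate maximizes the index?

Screen on constraints: k ≥ 16.4 W/(m·K); max service T ≥ 434 °C. Survivors: alloy D, alloy F, alloy B.
Convert each candidate to consistent units, then evaluate M:
  alloy D: σ_y = 660.0 MPa, ρ = 7817 kg/m³
  alloy F: σ_y = 364.7 MPa, ρ = 3810 kg/m³
  alloy B: σ_y = 439.0 MPa, ρ = 10270 kg/m³
  alloy F: M = 95.7 kN·m/kg
  alloy D: M = 84.4 kN·m/kg
  alloy B: M = 42.8 kN·m/kg
Alloy F has the largest M.

alloy F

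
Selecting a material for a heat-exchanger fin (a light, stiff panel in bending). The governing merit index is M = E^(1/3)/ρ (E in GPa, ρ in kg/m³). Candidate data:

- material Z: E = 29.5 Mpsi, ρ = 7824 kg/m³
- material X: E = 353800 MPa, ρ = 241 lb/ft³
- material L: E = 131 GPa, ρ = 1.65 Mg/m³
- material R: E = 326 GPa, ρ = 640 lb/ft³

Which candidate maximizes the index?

material L

In SI units:
  material Z: E = 203.4 GPa, ρ = 7824 kg/m³
  material X: E = 353.8 GPa, ρ = 3860 kg/m³
  material L: E = 131.0 GPa, ρ = 1650 kg/m³
  material R: E = 326.0 GPa, ρ = 10250 kg/m³
  material L: M = 3.08×10⁻³
  material X: M = 1.83×10⁻³
  material Z: M = 0.752×10⁻³
  material R: M = 0.671×10⁻³
Material L ranks first.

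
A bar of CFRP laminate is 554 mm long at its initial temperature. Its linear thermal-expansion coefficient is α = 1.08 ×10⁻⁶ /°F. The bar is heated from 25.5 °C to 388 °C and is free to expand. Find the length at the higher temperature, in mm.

Convert α: 1.08×10⁻⁶/°F × (9/5) = 1.94×10⁻⁶/K.
ΔT = 388 − 25.5 = 362.5 K.
ΔL = α·L₀·ΔT = 1.94×10⁻⁶ × 554 mm × 362.5 K = 0.390 mm.
L = L₀ + ΔL = 554 + 0.390 = 554.39 mm.

554.39 mm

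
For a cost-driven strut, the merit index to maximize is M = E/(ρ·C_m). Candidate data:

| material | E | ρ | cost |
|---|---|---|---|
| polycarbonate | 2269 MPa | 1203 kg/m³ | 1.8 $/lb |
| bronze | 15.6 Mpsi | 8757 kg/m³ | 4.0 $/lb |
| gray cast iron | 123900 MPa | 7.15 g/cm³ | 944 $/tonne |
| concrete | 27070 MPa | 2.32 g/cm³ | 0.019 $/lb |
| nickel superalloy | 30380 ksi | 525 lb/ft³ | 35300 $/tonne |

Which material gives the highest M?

Normalizing units and computing the index:
  polycarbonate: E = 2.269 GPa, ρ = 1203 kg/m³, cost = 3.968 $/kg
  bronze: E = 107.6 GPa, ρ = 8757 kg/m³, cost = 8.818 $/kg
  gray cast iron: E = 123.9 GPa, ρ = 7150 kg/m³, cost = 0.9440 $/kg
  concrete: E = 27.07 GPa, ρ = 2320 kg/m³, cost = 0.04189 $/kg
  nickel superalloy: E = 209.5 GPa, ρ = 8410 kg/m³, cost = 35.30 $/kg
  concrete: M = 279 MN·m per $
  gray cast iron: M = 18.4 MN·m per $
  bronze: M = 1.39 MN·m per $
  nickel superalloy: M = 0.706 MN·m per $
  polycarbonate: M = 0.475 MN·m per $
Concrete ranks first.

concrete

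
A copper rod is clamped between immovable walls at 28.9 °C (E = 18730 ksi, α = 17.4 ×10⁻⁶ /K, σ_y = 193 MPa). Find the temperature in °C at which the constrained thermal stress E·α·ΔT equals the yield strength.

E = 18730 ksi = 129.1 GPa.
E·α·ΔT = 193.0 MPa ⇒ ΔT = 193.0 / (129.1×10³ × 17.4×10⁻⁶) = 85.89 K.
T = 28.9 + 85.89 = 114.8 °C.

115 °C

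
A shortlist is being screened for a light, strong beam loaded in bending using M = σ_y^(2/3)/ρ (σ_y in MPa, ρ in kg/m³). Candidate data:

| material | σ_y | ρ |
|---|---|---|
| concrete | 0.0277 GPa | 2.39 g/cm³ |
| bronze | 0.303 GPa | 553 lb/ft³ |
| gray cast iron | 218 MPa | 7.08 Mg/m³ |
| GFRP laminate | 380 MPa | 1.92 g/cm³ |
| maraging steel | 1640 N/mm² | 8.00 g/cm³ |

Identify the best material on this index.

GFRP laminate

After converting to SI:
  concrete: σ_y = 27.70 MPa, ρ = 2390 kg/m³
  bronze: σ_y = 303.0 MPa, ρ = 8858 kg/m³
  gray cast iron: σ_y = 218.0 MPa, ρ = 7080 kg/m³
  GFRP laminate: σ_y = 380.0 MPa, ρ = 1920 kg/m³
  maraging steel: σ_y = 1640 MPa, ρ = 8000 kg/m³
  GFRP laminate: M = 27.3×10⁻³
  maraging steel: M = 17.4×10⁻³
  gray cast iron: M = 5.12×10⁻³
  bronze: M = 5.09×10⁻³
  concrete: M = 3.83×10⁻³
GFRP laminate has the largest M.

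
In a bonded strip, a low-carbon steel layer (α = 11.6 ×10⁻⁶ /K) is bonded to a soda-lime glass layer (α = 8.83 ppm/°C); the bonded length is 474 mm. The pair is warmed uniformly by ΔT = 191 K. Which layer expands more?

low-carbon steel

α(low-carbon steel) = 11.6×10⁻⁶/K vs α(soda-lime glass) = 8.83×10⁻⁶/K.
Higher α expands more for the same ΔT: low-carbon steel.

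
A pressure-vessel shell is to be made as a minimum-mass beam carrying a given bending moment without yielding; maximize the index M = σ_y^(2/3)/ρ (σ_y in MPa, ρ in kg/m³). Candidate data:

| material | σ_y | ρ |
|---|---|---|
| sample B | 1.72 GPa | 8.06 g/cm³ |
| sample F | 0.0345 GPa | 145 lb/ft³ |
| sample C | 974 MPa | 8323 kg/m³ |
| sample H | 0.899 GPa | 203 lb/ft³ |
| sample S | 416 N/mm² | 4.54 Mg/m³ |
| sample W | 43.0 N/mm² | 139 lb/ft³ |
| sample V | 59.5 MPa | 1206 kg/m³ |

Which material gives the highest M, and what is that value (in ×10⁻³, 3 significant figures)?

sample H, M = 28.6×10⁻³

In SI units:
  sample B: σ_y = 1720 MPa, ρ = 8060 kg/m³
  sample F: σ_y = 34.50 MPa, ρ = 2323 kg/m³
  sample C: σ_y = 974.0 MPa, ρ = 8323 kg/m³
  sample H: σ_y = 899.0 MPa, ρ = 3252 kg/m³
  sample S: σ_y = 416.0 MPa, ρ = 4540 kg/m³
  sample W: σ_y = 43.00 MPa, ρ = 2227 kg/m³
  sample V: σ_y = 59.50 MPa, ρ = 1206 kg/m³
  sample H: M = 28.6×10⁻³
  sample B: M = 17.8×10⁻³
  sample V: M = 12.6×10⁻³
  sample S: M = 12.3×10⁻³
  sample C: M = 11.8×10⁻³
  sample W: M = 5.51×10⁻³
  sample F: M = 4.56×10⁻³
Highest index: sample H.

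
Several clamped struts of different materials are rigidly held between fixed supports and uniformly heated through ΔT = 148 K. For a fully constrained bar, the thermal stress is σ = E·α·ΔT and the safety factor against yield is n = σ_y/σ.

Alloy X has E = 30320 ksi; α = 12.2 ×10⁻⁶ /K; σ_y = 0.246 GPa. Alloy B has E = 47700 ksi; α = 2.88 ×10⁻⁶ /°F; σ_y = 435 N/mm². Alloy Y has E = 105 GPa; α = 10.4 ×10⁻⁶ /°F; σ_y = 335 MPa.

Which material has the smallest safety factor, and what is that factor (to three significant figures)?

alloy X, n = 0.652

Converting E to GPa, α to ×10⁻⁶/K, σ_y to MPa, then σ and n for each:
  alloy X: E = 209.0, α = 12.2, σ_y = 246.0 → σ = 377 MPa, n = 0.652
  alloy B: E = 328.9, α = 5.18, σ_y = 435.0 → σ = 252 MPa, n = 1.72
  alloy Y: E = 105.0, α = 18.7, σ_y = 335.0 → σ = 291 MPa, n = 1.15
Smallest n: alloy X with n = 0.652.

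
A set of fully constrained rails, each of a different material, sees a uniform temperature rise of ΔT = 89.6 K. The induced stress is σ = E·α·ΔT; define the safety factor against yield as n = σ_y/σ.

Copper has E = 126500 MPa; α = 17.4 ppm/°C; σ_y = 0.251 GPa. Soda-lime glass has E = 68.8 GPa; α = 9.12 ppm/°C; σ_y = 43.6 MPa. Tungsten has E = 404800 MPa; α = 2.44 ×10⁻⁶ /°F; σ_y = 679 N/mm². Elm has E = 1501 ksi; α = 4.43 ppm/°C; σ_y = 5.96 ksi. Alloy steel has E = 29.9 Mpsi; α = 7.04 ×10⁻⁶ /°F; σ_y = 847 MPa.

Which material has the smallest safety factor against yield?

soda-lime glass

Converting E to GPa, α to ×10⁻⁶/K, σ_y to MPa, then σ and n for each:
  copper: E = 126.5, α = 17.4, σ_y = 251.0 → σ = 197 MPa, n = 1.27
  soda-lime glass: E = 68.80, α = 9.12, σ_y = 43.60 → σ = 56.2 MPa, n = 0.776
  tungsten: E = 404.8, α = 4.39, σ_y = 679.0 → σ = 159 MPa, n = 4.26
  elm: E = 10.35, α = 4.43, σ_y = 41.09 → σ = 4.11 MPa, n = 10.0
  alloy steel: E = 206.2, α = 12.7, σ_y = 847.0 → σ = 234 MPa, n = 3.62
Soda-lime glass has the lowest safety factor, n = 0.776.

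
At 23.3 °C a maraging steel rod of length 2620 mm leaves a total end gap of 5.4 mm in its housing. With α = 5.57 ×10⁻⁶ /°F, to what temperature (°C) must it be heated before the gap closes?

α = 5.57×10⁻⁶/°F × 9/5 = 10.0×10⁻⁶/K.
α·L₀·ΔT = 5.4 mm ⇒ ΔT = 5.4 / (10.0×10⁻⁶ × 2620.0) = 205.6 K.
T = 23.3 + 205.6 = 228.9 °C.

229 °C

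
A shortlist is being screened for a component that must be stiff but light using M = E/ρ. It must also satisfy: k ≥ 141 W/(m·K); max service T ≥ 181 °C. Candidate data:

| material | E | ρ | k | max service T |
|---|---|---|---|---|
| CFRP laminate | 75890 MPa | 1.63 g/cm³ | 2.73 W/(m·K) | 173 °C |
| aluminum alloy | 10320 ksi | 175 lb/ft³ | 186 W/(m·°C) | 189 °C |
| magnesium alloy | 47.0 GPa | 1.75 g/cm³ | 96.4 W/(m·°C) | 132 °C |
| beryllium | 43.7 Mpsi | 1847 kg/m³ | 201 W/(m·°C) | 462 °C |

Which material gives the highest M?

beryllium

Screen on constraints: k ≥ 141 W/(m·K); max service T ≥ 181 °C. Survivors: aluminum alloy, beryllium.
In SI units:
  aluminum alloy: E = 71.15 GPa, ρ = 2803 kg/m³
  beryllium: E = 301.3 GPa, ρ = 1847 kg/m³
  beryllium: M = 163 MN·m/kg
  aluminum alloy: M = 25.4 MN·m/kg
The maximum is for beryllium.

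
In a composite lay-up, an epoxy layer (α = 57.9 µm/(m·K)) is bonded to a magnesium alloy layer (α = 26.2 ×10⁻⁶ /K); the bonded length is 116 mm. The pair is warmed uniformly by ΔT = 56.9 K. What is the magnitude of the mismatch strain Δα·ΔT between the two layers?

1.80×10⁻³

Δα = |57.9 − 26.2|×10⁻⁶/K = 31.7×10⁻⁶/K.
Mismatch strain = Δα·ΔT = 31.7×10⁻⁶ × 56.9 = 1.80×10⁻³.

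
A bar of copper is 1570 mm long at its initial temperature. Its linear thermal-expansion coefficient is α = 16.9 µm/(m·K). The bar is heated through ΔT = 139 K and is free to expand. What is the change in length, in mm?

3.69 mm

ΔL = α·L₀·ΔT = 16.9×10⁻⁶ × 1570 mm × 139.0 K = 3.69 mm.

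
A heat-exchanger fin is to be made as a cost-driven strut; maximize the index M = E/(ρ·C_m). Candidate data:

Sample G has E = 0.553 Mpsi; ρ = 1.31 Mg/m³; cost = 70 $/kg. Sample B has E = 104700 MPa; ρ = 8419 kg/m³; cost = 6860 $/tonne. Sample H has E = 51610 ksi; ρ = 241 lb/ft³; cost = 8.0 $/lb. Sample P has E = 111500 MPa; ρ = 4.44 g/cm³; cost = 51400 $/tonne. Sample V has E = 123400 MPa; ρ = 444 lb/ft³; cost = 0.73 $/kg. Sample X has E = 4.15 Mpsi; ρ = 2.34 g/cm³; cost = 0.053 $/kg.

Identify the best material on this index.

Convert each candidate to consistent units, then evaluate M:
  sample G: E = 3.813 GPa, ρ = 1310 kg/m³, cost = 70.00 $/kg
  sample B: E = 104.7 GPa, ρ = 8419 kg/m³, cost = 6.860 $/kg
  sample H: E = 355.8 GPa, ρ = 3860 kg/m³, cost = 17.64 $/kg
  sample P: E = 111.5 GPa, ρ = 4440 kg/m³, cost = 51.40 $/kg
  sample V: E = 123.4 GPa, ρ = 7112 kg/m³, cost = 0.7300 $/kg
  sample X: E = 28.61 GPa, ρ = 2340 kg/m³, cost = 0.05300 $/kg
  sample X: M = 231 MN·m per $
  sample V: M = 23.8 MN·m per $
  sample H: M = 5.23 MN·m per $
  sample B: M = 1.81 MN·m per $
  sample P: M = 0.489 MN·m per $
  sample G: M = 0.0416 MN·m per $
Highest index: sample X.

sample X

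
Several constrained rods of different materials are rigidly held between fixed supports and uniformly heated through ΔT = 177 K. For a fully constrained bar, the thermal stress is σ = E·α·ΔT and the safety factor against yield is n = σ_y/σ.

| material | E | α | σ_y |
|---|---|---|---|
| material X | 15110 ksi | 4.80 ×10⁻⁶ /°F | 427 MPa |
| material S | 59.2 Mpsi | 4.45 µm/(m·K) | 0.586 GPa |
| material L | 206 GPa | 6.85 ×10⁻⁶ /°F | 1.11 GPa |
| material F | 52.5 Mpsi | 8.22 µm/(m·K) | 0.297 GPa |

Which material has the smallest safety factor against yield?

Converting E to GPa, α to ×10⁻⁶/K, σ_y to MPa, then σ and n for each:
  material X: E = 104.2, α = 8.64, σ_y = 427.0 → σ = 159 MPa, n = 2.68
  material S: E = 408.2, α = 4.45, σ_y = 586.0 → σ = 321 MPa, n = 1.82
  material L: E = 206.0, α = 12.3, σ_y = 1110 → σ = 450 MPa, n = 2.47
  material F: E = 362.0, α = 8.22, σ_y = 297.0 → σ = 527 MPa, n = 0.564
The minimum is material F at n = 0.564.

material F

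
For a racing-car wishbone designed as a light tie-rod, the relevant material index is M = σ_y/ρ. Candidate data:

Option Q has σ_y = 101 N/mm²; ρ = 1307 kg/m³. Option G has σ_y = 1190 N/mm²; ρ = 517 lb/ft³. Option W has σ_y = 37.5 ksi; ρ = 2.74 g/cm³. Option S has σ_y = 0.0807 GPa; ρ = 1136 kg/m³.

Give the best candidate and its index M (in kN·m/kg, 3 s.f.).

Normalizing units and computing the index:
  option Q: σ_y = 101.0 MPa, ρ = 1307 kg/m³
  option G: σ_y = 1190 MPa, ρ = 8282 kg/m³
  option W: σ_y = 258.6 MPa, ρ = 2740 kg/m³
  option S: σ_y = 80.70 MPa, ρ = 1136 kg/m³
  option G: M = 144 kN·m/kg
  option W: M = 94.4 kN·m/kg
  option Q: M = 77.3 kN·m/kg
  option S: M = 71.0 kN·m/kg
Option G ranks first.

option G, M = 144 kN·m/kg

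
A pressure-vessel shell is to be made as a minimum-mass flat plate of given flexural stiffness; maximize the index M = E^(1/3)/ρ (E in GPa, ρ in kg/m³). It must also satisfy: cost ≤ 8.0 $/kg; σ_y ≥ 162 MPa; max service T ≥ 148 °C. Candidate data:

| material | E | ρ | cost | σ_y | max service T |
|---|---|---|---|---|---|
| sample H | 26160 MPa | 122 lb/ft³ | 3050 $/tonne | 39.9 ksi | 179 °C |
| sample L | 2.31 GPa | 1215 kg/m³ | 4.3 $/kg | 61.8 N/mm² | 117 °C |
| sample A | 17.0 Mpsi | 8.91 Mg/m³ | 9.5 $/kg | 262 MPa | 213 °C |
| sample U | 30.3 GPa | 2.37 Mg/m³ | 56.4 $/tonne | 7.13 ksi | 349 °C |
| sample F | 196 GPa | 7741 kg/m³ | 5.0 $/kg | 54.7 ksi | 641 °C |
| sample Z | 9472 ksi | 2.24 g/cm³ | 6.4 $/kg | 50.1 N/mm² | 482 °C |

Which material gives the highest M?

Screen on constraints: cost ≤ 8.0 $/kg; σ_y ≥ 162 MPa; max service T ≥ 148 °C. Survivors: sample H, sample F.
In SI units:
  sample H: E = 26.16 GPa, ρ = 1954 kg/m³
  sample F: E = 196.0 GPa, ρ = 7741 kg/m³
  sample H: M = 1.52×10⁻³
  sample F: M = 0.750×10⁻³
Sample H ranks first.

sample H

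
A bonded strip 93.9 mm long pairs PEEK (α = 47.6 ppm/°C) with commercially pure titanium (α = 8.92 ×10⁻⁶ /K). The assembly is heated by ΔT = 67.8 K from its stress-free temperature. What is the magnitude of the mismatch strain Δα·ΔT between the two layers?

2.62×10⁻³

Δα = |47.6 − 8.92|×10⁻⁶/K = 38.7×10⁻⁶/K.
Mismatch strain = Δα·ΔT = 38.7×10⁻⁶ × 67.8 = 2.62×10⁻³.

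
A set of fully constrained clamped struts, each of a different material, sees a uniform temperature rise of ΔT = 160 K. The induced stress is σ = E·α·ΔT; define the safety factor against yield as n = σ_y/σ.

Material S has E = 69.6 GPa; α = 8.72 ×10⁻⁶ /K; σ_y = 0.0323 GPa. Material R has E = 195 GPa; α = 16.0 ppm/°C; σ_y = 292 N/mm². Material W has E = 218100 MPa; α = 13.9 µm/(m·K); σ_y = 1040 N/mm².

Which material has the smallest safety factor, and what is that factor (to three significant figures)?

With everything in SI (GPa, ×10⁻⁶/K, MPa):
  material S: E = 69.60, α = 8.72, σ_y = 32.30 → σ = 97.1 MPa, n = 0.333
  material R: E = 195.0, α = 16.0, σ_y = 292.0 → σ = 499 MPa, n = 0.585
  material W: E = 218.1, α = 13.9, σ_y = 1040 → σ = 485 MPa, n = 2.14
Material S has the lowest safety factor, n = 0.333.

material S, n = 0.333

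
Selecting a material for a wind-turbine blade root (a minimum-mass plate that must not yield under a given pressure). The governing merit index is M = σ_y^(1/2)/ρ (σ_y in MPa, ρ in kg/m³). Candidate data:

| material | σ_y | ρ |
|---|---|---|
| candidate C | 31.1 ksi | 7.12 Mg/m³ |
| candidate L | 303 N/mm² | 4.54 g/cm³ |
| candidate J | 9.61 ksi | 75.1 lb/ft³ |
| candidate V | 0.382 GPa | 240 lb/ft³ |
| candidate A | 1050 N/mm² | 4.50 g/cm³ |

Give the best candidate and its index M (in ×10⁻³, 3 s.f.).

candidate A, M = 7.20×10⁻³

Normalizing units and computing the index:
  candidate C: σ_y = 214.4 MPa, ρ = 7120 kg/m³
  candidate L: σ_y = 303.0 MPa, ρ = 4540 kg/m³
  candidate J: σ_y = 66.26 MPa, ρ = 1203 kg/m³
  candidate V: σ_y = 382.0 MPa, ρ = 3844 kg/m³
  candidate A: σ_y = 1050 MPa, ρ = 4500 kg/m³
  candidate A: M = 7.20×10⁻³
  candidate J: M = 6.77×10⁻³
  candidate V: M = 5.08×10⁻³
  candidate L: M = 3.83×10⁻³
  candidate C: M = 2.06×10⁻³
Candidate A ranks first.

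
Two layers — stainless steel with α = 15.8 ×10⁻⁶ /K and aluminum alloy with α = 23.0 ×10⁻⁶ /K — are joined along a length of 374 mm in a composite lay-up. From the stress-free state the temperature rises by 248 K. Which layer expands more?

aluminum alloy

α(stainless steel) = 15.8×10⁻⁶/K vs α(aluminum alloy) = 23.0×10⁻⁶/K.
Higher α expands more for the same ΔT: aluminum alloy.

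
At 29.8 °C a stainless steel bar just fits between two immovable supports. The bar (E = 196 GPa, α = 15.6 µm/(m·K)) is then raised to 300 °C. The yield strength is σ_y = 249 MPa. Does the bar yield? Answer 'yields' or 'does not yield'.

yields

ΔT = 270.2 K. Constrained thermal stress σ = E·α·ΔT = 196.0×10³ MPa × 15.6×10⁻⁶ × 270.2 = 826 MPa (compressive).
Compare to σ_y = 249 MPa: σ ≥ σ_y, so it yields.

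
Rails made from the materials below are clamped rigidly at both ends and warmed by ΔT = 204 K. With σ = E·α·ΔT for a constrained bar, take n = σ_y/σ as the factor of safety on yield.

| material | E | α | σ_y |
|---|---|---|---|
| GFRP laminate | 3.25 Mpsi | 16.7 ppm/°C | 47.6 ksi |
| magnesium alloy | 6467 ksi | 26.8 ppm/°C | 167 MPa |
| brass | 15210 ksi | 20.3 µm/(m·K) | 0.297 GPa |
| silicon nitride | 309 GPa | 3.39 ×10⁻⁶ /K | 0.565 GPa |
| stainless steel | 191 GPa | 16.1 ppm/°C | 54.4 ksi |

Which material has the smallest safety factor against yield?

Per material, after unit conversion:
  GFRP laminate: E = 22.41, α = 16.7, σ_y = 328.2 → σ = 76.3 MPa, n = 4.30
  magnesium alloy: E = 44.59, α = 26.8, σ_y = 167.0 → σ = 244 MPa, n = 0.685
  brass: E = 104.9, α = 20.3, σ_y = 297.0 → σ = 434 MPa, n = 0.684
  silicon nitride: E = 309.0, α = 3.39, σ_y = 565.0 → σ = 214 MPa, n = 2.64
  stainless steel: E = 191.0, α = 16.1, σ_y = 375.1 → σ = 627 MPa, n = 0.598
Stainless steel has the lowest safety factor, n = 0.598.

stainless steel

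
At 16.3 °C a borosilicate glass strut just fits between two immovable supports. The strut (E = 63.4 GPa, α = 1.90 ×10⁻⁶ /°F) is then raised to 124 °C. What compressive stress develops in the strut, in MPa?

α = 1.90×10⁻⁶/°F × 9/5 = 3.42×10⁻⁶/K.
ΔT = 107.7 K. Constrained thermal stress σ = E·α·ΔT = 63.40×10³ MPa × 3.42×10⁻⁶ × 107.7 = 23.4 MPa (compressive).

23.4 MPa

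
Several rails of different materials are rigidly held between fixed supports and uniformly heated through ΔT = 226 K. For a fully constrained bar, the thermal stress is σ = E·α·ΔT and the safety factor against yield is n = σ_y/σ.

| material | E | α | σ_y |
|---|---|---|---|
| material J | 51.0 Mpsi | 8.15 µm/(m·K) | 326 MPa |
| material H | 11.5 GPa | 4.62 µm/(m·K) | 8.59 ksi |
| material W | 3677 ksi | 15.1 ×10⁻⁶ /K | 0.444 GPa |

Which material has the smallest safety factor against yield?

material J

Converting E to GPa, α to ×10⁻⁶/K, σ_y to MPa, then σ and n for each:
  material J: E = 351.6, α = 8.15, σ_y = 326.0 → σ = 648 MPa, n = 0.503
  material H: E = 11.50, α = 4.62, σ_y = 59.23 → σ = 12.0 MPa, n = 4.93
  material W: E = 25.35, α = 15.1, σ_y = 444.0 → σ = 86.5 MPa, n = 5.13
Material J has the lowest safety factor, n = 0.503.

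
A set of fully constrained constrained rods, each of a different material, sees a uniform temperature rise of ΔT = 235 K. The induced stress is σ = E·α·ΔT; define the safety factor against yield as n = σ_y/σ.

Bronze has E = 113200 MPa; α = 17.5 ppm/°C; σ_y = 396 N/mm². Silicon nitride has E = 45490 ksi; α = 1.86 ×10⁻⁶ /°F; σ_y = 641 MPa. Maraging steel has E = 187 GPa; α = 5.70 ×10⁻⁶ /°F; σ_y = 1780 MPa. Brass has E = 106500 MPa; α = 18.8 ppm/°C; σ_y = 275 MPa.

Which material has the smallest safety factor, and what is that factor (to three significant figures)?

brass, n = 0.584

Per material, after unit conversion:
  bronze: E = 113.2, α = 17.5, σ_y = 396.0 → σ = 466 MPa, n = 0.851
  silicon nitride: E = 313.6, α = 3.35, σ_y = 641.0 → σ = 247 MPa, n = 2.60
  maraging steel: E = 187.0, α = 10.3, σ_y = 1780 → σ = 451 MPa, n = 3.95
  brass: E = 106.5, α = 18.8, σ_y = 275.0 → σ = 471 MPa, n = 0.584
The minimum is brass at n = 0.584.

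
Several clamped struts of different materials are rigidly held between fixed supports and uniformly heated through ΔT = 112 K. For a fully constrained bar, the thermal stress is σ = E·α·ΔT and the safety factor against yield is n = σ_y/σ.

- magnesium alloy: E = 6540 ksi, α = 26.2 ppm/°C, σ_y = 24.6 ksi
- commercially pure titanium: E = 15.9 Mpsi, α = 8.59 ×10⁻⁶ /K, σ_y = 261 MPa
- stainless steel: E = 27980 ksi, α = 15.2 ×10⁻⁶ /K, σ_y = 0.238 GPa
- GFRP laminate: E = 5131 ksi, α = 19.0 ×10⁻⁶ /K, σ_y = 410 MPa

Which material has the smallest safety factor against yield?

With everything in SI (GPa, ×10⁻⁶/K, MPa):
  magnesium alloy: E = 45.09, α = 26.2, σ_y = 169.6 → σ = 132 MPa, n = 1.28
  commercially pure titanium: E = 109.6, α = 8.59, σ_y = 261.0 → σ = 105 MPa, n = 2.47
  stainless steel: E = 192.9, α = 15.2, σ_y = 238.0 → σ = 328 MPa, n = 0.725
  GFRP laminate: E = 35.38, α = 19.0, σ_y = 410.0 → σ = 75.3 MPa, n = 5.45
The minimum is stainless steel at n = 0.725.

stainless steel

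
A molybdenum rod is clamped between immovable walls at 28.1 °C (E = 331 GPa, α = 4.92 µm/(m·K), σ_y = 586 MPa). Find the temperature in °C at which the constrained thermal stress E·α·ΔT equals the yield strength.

388 °C

E·α·ΔT = 586.0 MPa ⇒ ΔT = 586.0 / (331.0×10³ × 4.92×10⁻⁶) = 359.8 K.
T = 28.1 + 359.8 = 387.9 °C.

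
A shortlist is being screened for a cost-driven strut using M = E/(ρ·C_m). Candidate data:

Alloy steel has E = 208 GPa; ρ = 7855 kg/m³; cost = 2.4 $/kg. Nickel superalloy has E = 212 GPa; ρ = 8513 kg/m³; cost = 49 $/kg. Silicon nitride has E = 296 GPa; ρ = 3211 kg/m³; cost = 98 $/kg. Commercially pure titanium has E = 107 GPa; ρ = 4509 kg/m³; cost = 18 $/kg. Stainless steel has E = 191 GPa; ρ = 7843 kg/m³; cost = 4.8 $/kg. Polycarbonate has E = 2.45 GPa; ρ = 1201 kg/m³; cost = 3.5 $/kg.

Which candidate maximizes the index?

Computing M directly (units already consistent):
  alloy steel: M = 11.0 MN·m per $
  stainless steel: M = 5.07 MN·m per $
  commercially pure titanium: M = 1.32 MN·m per $
  silicon nitride: M = 0.941 MN·m per $
  polycarbonate: M = 0.583 MN·m per $
  nickel superalloy: M = 0.508 MN·m per $
Alloy steel has the largest M.

alloy steel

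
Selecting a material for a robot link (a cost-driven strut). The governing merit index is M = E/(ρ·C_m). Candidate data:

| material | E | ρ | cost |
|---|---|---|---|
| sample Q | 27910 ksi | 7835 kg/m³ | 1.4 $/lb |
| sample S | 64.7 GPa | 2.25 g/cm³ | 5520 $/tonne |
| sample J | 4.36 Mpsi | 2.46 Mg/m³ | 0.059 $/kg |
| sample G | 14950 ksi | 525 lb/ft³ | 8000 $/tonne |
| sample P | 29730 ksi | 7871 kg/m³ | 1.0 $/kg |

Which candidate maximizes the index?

Putting every candidate on a common basis:
  sample Q: E = 192.4 GPa, ρ = 7835 kg/m³, cost = 3.086 $/kg
  sample S: E = 64.70 GPa, ρ = 2250 kg/m³, cost = 5.520 $/kg
  sample J: E = 30.06 GPa, ρ = 2460 kg/m³, cost = 0.05900 $/kg
  sample G: E = 103.1 GPa, ρ = 8410 kg/m³, cost = 8.000 $/kg
  sample P: E = 205.0 GPa, ρ = 7871 kg/m³, cost = 1.000 $/kg
  sample J: M = 207 MN·m per $
  sample P: M = 26.0 MN·m per $
  sample Q: M = 7.96 MN·m per $
  sample S: M = 5.21 MN·m per $
  sample G: M = 1.53 MN·m per $
Sample J ranks first.

sample J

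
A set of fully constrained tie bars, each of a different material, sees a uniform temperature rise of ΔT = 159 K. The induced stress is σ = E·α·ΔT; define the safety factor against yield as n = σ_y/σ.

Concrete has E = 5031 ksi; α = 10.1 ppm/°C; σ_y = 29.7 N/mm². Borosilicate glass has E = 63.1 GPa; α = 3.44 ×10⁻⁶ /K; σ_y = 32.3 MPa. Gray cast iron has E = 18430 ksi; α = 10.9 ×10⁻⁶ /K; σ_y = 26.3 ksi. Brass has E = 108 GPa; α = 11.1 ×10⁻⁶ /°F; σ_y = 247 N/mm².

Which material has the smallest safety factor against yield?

concrete

In consistent units (E in GPa, α in ×10⁻⁶/K, σ_y in MPa):
  concrete: E = 34.69, α = 10.1, σ_y = 29.70 → σ = 55.7 MPa, n = 0.533
  borosilicate glass: E = 63.10, α = 3.44, σ_y = 32.30 → σ = 34.5 MPa, n = 0.936
  gray cast iron: E = 127.1, α = 10.9, σ_y = 181.3 → σ = 220 MPa, n = 0.823
  brass: E = 108.0, α = 20.0, σ_y = 247.0 → σ = 343 MPa, n = 0.720
Concrete has the lowest safety factor, n = 0.533.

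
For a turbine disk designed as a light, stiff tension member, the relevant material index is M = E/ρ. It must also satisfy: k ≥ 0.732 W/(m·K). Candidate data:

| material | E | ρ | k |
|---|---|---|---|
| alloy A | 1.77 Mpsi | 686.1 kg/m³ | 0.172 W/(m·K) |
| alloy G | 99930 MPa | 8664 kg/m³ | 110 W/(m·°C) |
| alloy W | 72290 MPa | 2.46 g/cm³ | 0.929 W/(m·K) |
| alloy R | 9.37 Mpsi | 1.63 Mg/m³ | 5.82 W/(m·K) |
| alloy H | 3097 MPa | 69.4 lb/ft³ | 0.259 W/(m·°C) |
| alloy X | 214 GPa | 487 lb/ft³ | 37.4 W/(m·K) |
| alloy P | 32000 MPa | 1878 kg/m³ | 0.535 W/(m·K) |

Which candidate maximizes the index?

alloy R

Screen on constraints: k ≥ 0.732 W/(m·K). Survivors: alloy G, alloy W, alloy R, alloy X.
Normalizing units and computing the index:
  alloy G: E = 99.93 GPa, ρ = 8664 kg/m³
  alloy W: E = 72.29 GPa, ρ = 2460 kg/m³
  alloy R: E = 64.60 GPa, ρ = 1630 kg/m³
  alloy X: E = 214.0 GPa, ρ = 7801 kg/m³
  alloy R: M = 39.6 MN·m/kg
  alloy W: M = 29.4 MN·m/kg
  alloy X: M = 27.4 MN·m/kg
  alloy G: M = 11.5 MN·m/kg
The maximum is for alloy R.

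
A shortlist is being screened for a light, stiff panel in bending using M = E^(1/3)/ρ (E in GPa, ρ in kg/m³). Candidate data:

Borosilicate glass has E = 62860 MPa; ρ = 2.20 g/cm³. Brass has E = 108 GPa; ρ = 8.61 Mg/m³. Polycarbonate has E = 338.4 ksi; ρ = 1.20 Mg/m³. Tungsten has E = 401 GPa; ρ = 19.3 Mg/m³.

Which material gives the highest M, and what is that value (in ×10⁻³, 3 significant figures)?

Convert each candidate to consistent units, then evaluate M:
  borosilicate glass: E = 62.86 GPa, ρ = 2200 kg/m³
  brass: E = 108.0 GPa, ρ = 8610 kg/m³
  polycarbonate: E = 2.333 GPa, ρ = 1200 kg/m³
  tungsten: E = 401.0 GPa, ρ = 19300 kg/m³
  borosilicate glass: M = 1.81×10⁻³
  polycarbonate: M = 1.11×10⁻³
  brass: M = 0.553×10⁻³
  tungsten: M = 0.382×10⁻³
Highest index: borosilicate glass.

borosilicate glass, M = 1.81×10⁻³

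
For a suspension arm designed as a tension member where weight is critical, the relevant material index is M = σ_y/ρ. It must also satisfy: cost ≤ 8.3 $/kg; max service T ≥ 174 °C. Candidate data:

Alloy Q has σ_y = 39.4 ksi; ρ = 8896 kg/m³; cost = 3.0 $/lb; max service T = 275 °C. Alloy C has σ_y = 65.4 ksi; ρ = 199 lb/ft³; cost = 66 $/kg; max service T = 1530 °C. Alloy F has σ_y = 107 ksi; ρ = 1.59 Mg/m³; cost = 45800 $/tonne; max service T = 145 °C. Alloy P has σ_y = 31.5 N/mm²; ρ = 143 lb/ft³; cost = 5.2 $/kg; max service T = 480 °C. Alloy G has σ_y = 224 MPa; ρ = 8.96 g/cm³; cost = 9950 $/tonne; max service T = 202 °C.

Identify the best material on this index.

alloy Q

Screen on constraints: cost ≤ 8.3 $/kg; max service T ≥ 174 °C. Survivors: alloy Q, alloy P.
Convert each candidate to consistent units, then evaluate M:
  alloy Q: σ_y = 271.7 MPa, ρ = 8896 kg/m³
  alloy P: σ_y = 31.50 MPa, ρ = 2291 kg/m³
  alloy Q: M = 30.5 kN·m/kg
  alloy P: M = 13.8 kN·m/kg
The maximum is for alloy Q.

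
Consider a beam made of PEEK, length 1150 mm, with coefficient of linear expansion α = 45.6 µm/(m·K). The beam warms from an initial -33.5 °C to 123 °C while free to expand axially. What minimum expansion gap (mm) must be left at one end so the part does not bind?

ΔT = 123 − (-33.5) = 156.5 K.
ΔL = α·L₀·ΔT = 45.6×10⁻⁶ × 1150 mm × 156.5 K = 8.21 mm.

8.21 mm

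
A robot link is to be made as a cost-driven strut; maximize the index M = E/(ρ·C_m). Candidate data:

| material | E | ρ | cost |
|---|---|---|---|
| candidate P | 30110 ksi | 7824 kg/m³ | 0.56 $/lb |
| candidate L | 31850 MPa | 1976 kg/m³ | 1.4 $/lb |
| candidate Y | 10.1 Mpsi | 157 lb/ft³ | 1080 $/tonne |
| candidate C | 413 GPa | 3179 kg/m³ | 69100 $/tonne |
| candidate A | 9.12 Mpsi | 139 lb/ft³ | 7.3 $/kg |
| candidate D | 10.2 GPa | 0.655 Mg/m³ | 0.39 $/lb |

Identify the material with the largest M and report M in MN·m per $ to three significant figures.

candidate Y, M = 25.6 MN·m per $

Putting every candidate on a common basis:
  candidate P: E = 207.6 GPa, ρ = 7824 kg/m³, cost = 1.235 $/kg
  candidate L: E = 31.85 GPa, ρ = 1976 kg/m³, cost = 3.086 $/kg
  candidate Y: E = 69.64 GPa, ρ = 2515 kg/m³, cost = 1.080 $/kg
  candidate C: E = 413.0 GPa, ρ = 3179 kg/m³, cost = 69.10 $/kg
  candidate A: E = 62.88 GPa, ρ = 2227 kg/m³, cost = 7.300 $/kg
  candidate D: E = 10.20 GPa, ρ = 655.0 kg/m³, cost = 0.8598 $/kg
  candidate Y: M = 25.6 MN·m per $
  candidate P: M = 21.5 MN·m per $
  candidate D: M = 18.1 MN·m per $
  candidate L: M = 5.22 MN·m per $
  candidate A: M = 3.87 MN·m per $
  candidate C: M = 1.88 MN·m per $
Candidate Y has the largest M.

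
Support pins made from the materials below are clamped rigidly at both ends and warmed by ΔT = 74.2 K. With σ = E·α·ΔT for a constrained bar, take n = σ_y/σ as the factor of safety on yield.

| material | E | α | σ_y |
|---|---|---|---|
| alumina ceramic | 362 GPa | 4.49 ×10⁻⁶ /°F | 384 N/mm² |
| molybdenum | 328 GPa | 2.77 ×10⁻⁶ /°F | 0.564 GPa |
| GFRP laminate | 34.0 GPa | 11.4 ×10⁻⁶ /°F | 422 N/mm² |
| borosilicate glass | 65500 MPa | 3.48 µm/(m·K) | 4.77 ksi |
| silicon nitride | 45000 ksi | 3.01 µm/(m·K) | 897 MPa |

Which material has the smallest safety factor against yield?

Converting E to GPa, α to ×10⁻⁶/K, σ_y to MPa, then σ and n for each:
  alumina ceramic: E = 362.0, α = 8.08, σ_y = 384.0 → σ = 217 MPa, n = 1.77
  molybdenum: E = 328.0, α = 4.99, σ_y = 564.0 → σ = 121 MPa, n = 4.65
  GFRP laminate: E = 34.00, α = 20.5, σ_y = 422.0 → σ = 51.8 MPa, n = 8.15
  borosilicate glass: E = 65.50, α = 3.48, σ_y = 32.89 → σ = 16.9 MPa, n = 1.94
  silicon nitride: E = 310.3, α = 3.01, σ_y = 897.0 → σ = 69.3 MPa, n = 12.9
The minimum is alumina ceramic at n = 1.77.

alumina ceramic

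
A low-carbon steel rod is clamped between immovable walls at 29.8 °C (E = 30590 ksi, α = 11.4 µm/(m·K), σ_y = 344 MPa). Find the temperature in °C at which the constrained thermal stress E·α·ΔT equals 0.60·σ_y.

E = 30590 ksi = 210.9 GPa.
E·α·ΔT = 206.4 MPa ⇒ ΔT = 206.4 / (210.9×10³ × 11.4×10⁻⁶) = 85.84 K.
T = 29.8 + 85.84 = 115.6 °C.

116 °C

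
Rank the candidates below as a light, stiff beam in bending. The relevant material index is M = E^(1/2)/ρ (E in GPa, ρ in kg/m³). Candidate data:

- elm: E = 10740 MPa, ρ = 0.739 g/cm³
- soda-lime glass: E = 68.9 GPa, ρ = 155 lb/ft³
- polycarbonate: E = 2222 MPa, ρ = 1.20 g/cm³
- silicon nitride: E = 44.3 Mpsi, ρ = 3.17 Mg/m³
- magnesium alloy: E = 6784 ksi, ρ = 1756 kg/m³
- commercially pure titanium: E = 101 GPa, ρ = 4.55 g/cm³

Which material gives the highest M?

silicon nitride

Normalizing units and computing the index:
  elm: E = 10.74 GPa, ρ = 739.0 kg/m³
  soda-lime glass: E = 68.90 GPa, ρ = 2483 kg/m³
  polycarbonate: E = 2.222 GPa, ρ = 1200 kg/m³
  silicon nitride: E = 305.4 GPa, ρ = 3170 kg/m³
  magnesium alloy: E = 46.77 GPa, ρ = 1756 kg/m³
  commercially pure titanium: E = 101.0 GPa, ρ = 4550 kg/m³
  silicon nitride: M = 5.51×10⁻³
  elm: M = 4.43×10⁻³
  magnesium alloy: M = 3.89×10⁻³
  soda-lime glass: M = 3.34×10⁻³
  commercially pure titanium: M = 2.21×10⁻³
  polycarbonate: M = 1.24×10⁻³
Highest index: silicon nitride.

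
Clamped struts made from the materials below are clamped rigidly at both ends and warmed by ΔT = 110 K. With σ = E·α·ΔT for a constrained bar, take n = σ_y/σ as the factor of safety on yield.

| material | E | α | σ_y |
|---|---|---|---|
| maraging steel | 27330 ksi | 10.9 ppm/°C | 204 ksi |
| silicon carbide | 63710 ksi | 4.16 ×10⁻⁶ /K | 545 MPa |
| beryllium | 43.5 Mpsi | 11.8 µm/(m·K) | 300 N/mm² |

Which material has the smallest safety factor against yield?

beryllium

Per material, after unit conversion:
  maraging steel: E = 188.4, α = 10.9, σ_y = 1407 → σ = 226 MPa, n = 6.23
  silicon carbide: E = 439.3, α = 4.16, σ_y = 545.0 → σ = 201 MPa, n = 2.71
  beryllium: E = 299.9, α = 11.8, σ_y = 300.0 → σ = 389 MPa, n = 0.771
Smallest n: beryllium with n = 0.771.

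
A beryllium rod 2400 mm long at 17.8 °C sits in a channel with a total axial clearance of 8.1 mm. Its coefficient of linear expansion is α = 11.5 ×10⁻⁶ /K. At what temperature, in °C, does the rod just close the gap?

α·L₀·ΔT = 8.1 mm ⇒ ΔT = 8.1 / (11.5×10⁻⁶ × 2400.0) = 293.5 K.
T = 17.8 + 293.5 = 311.3 °C.

311 °C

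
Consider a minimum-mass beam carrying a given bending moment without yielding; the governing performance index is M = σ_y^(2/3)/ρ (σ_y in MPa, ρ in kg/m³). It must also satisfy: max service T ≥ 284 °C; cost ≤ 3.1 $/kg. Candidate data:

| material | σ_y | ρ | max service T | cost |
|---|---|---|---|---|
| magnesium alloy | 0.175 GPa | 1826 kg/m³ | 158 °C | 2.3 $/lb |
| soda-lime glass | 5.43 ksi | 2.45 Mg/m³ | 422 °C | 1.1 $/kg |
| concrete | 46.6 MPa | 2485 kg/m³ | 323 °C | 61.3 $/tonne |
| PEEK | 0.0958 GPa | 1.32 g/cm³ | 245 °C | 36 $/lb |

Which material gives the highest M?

Screen on constraints: max service T ≥ 284 °C; cost ≤ 3.1 $/kg. Survivors: soda-lime glass, concrete.
Normalizing units and computing the index:
  soda-lime glass: σ_y = 37.44 MPa, ρ = 2450 kg/m³
  concrete: σ_y = 46.60 MPa, ρ = 2485 kg/m³
  concrete: M = 5.21×10⁻³
  soda-lime glass: M = 4.57×10⁻³
Concrete has the largest M.

concrete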